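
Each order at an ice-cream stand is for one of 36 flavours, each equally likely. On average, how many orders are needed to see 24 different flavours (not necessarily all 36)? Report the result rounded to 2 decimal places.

With k distinct flavours already seen, the next new one arrives after an expected 36/(36-k) orders.
Sum over k = 0,...,23: E = 36/36 + 36/35 + 36/34 + ... + 36/14 + 36/13 = 38.569.

38.57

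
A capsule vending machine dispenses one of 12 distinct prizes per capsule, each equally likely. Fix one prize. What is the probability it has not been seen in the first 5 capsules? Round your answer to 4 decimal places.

On each capsule the fixed prize fails to appear with probability 11/12.
P(still missing after 5) = (11/12)^5 = 0.64723.

0.6472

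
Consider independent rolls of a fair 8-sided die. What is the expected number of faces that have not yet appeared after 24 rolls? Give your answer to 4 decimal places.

For each face, P(unseen after 24) = (7/8)^24 = 0.04057.
By linearity of expectation, E[unseen] = 8·(7/8)^24 = 0.32455.

0.3246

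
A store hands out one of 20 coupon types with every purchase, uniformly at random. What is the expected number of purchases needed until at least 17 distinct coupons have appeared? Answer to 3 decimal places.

With k distinct coupons already seen, the next new one arrives after an expected 20/(20-k) purchases.
Sum over k = 0,...,16: E = 20/20 + 20/19 + 20/18 + ... + 20/5 + 20/4 = 35.2881.

35.288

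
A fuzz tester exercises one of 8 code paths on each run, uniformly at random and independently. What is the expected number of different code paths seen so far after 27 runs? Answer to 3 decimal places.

For each code path, P(seen in 27 runs) = 1 - (7/8)^27 = 0.9728.
By linearity of expectation, E[distinct seen] = 8·(1 - (7/8)^27) = 7.7826.

7.783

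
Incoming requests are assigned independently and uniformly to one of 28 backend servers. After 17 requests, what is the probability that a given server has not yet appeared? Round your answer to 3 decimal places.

0.539

On each request the fixed server fails to appear with probability 27/28.
P(still missing after 17) = (27/28)^17 = 0.5389.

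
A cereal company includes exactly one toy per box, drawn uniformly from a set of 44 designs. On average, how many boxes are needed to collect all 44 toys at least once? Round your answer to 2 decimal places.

The wait to go from k to k+1 distinct toys is geometric with mean 44/(44-k).
E[T] = 44/44 + 44/43 + 44/42 + ... + 44/2 + 44/1 = 44·H_{44}.
H_{44} = 4.373, so E[T] = 192.400.

192.40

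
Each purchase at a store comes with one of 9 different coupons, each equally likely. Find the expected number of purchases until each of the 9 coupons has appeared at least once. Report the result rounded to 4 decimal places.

After k distinct coupons have appeared, the next purchase gives a new one with probability (9-k)/9, so the expected wait for the (k+1)-th is 9/(9-k).
E[T] = 9/9 + 9/8 + 9/7 + ... + 9/2 + 9/1 = 9·H_{9}.
H_{9} = 2.82897, so E[T] = 25.46071.

25.4607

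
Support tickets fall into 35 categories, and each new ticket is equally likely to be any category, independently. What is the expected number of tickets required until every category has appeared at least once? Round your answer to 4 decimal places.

145.1373

The wait to go from k to k+1 distinct categories is geometric with mean 35/(35-k).
E[T] = 35/35 + 35/34 + 35/33 + ... + 35/2 + 35/1 = 35·H_{35}.
H_{35} = 4.14678, so E[T] = 145.13735.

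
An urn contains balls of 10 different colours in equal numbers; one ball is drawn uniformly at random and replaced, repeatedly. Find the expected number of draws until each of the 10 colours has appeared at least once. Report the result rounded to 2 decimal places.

After k distinct colours have appeared, the next draw gives a new one with probability (10-k)/10, so the expected wait for the (k+1)-th is 10/(10-k).
E[T] = 10/10 + 10/9 + 10/8 + ... + 10/2 + 10/1 = 10·H_{10}.
H_{10} = 2.929, so E[T] = 29.290.

29.29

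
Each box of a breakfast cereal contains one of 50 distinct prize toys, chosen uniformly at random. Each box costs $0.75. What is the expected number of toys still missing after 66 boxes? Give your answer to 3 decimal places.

13.179

For each toy, P(unseen after 66) = (49/50)^66 = 0.2636.
By linearity of expectation, E[unseen] = 50·(49/50)^66 = 13.1793.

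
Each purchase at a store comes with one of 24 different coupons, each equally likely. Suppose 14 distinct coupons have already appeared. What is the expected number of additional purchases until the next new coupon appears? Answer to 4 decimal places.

Each purchase yields a new coupon with probability (24-14)/24 = 10/24, so the wait is geometric with mean 24/10.
E = 24/10 = 2.40000.

2.4000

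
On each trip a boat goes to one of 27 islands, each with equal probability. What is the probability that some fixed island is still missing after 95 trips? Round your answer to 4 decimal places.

Each trip misses the fixed island with probability (27-1)/27 = 26/27, independently.
P(still missing after 95) = (26/27)^95 = 0.02773.

0.0277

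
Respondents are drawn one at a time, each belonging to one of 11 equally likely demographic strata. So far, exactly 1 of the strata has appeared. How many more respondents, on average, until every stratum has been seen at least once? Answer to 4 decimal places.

32.2187

The wait to go from k to k+1 distinct strata is geometric with mean 11/(11-k).
Sum over k = 1,...,10: E = 11/10 + 11/9 + 11/8 + ... + 11/2 + 11/1 = 32.21865.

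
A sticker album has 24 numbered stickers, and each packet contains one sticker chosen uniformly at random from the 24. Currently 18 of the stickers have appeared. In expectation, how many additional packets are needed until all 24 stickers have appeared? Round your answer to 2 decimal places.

58.80

With k distinct stickers already seen, the next new one takes an expected 24/(24-k) packets.
Sum over k = 18,...,23: E = 24/6 + 24/5 + 24/4 + 24/3 + 24/2 + 24/1 = 58.800.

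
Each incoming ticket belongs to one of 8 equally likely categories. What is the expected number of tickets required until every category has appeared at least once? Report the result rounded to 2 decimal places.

Split into phases: going from k distinct to k+1 distinct takes on average 8/(8-k) tickets.
E[T] = 8/8 + 8/7 + 8/6 + ... + 8/2 + 8/1 = 8·H_{8}.
H_{8} = 2.718, so E[T] = 21.743.

21.74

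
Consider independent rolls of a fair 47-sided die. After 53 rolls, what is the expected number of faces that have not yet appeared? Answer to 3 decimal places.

For each face, P(unseen after 53) = (46/47)^53 = 0.3199.
By linearity of expectation, E[unseen] = 47·(46/47)^53 = 15.0341.

15.034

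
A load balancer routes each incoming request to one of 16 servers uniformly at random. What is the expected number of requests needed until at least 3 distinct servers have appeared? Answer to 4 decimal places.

With k distinct servers already seen, the next new one arrives after an expected 16/(16-k) requests.
Sum over k = 0,...,2: E = 16/16 + 16/15 + 16/14 = 3.20952.

3.2095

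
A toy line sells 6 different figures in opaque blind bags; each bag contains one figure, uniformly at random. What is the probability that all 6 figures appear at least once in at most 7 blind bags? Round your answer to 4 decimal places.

By inclusion–exclusion over which figures are missing,
P(all seen) = Σ_{j=0}^{6} (-1)^j C(6,j)((6-j)/6)^7
= 1.00000 - 1.67449 + 0.87791 - 0.15625 + 0.00686 - 0.00002 + 0.00000
= 0.05401.

0.0540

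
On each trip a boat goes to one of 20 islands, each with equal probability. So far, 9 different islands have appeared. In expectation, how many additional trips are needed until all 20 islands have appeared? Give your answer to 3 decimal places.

With k distinct islands already seen, the next new one takes an expected 20/(20-k) trips.
Sum over k = 9,...,19: E = 20/11 + 20/10 + 20/9 + ... + 20/2 + 20/1 = 60.3975.

60.398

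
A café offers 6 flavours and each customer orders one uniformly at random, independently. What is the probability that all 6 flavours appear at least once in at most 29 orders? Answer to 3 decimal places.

By inclusion–exclusion over which flavours are missing,
P(all seen) = Σ_{j=0}^{6} (-1)^j C(6,j)((6-j)/6)^29
= 1.0000 - 0.0303 + 0.0001 - 0.0000 + 0.0000 - 0.0000 + 0.0000
= 0.9698.

0.970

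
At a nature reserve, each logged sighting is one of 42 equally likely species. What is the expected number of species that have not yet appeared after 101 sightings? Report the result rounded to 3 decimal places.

For each species, P(unseen after 101) = (41/42)^101 = 0.0877.
By linearity of expectation, E[unseen] = 42·(41/42)^101 = 3.6833.

3.683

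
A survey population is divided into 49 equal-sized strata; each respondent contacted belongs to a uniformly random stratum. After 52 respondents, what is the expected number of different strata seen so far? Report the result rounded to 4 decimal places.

32.2296

For each stratum, P(seen in 52 respondents) = 1 - (48/49)^52 = 0.65775.
By linearity of expectation, E[distinct seen] = 49·(1 - (48/49)^52) = 32.22957.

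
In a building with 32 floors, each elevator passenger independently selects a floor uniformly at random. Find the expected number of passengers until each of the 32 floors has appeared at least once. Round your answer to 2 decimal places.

129.87

After k distinct floors have appeared, the next passenger gives a new one with probability (32-k)/32, so the expected wait for the (k+1)-th is 32/(32-k).
E[T] = 32/32 + 32/31 + 32/30 + ... + 32/2 + 32/1 = 32·H_{32}.
H_{32} = 4.058, so E[T] = 129.872.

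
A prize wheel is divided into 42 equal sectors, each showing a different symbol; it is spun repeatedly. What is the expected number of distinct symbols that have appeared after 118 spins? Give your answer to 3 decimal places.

39.555

For each symbol, P(seen in 118 spins) = 1 - (41/42)^118 = 0.9418.
By linearity of expectation, E[distinct seen] = 42·(1 - (41/42)^118) = 39.5547.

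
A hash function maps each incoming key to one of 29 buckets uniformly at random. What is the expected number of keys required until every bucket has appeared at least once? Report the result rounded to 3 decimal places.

114.888

The wait to go from k to k+1 distinct buckets is geometric with mean 29/(29-k).
E[T] = 29/29 + 29/28 + 29/27 + ... + 29/2 + 29/1 = 29·H_{29}.
H_{29} = 3.9617, so E[T] = 114.8880.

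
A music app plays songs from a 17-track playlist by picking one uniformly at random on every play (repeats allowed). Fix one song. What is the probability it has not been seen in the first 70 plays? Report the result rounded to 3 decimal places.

On each play the fixed song fails to appear with probability 16/17.
P(still missing after 70) = (16/17)^70 = 0.0144.

0.014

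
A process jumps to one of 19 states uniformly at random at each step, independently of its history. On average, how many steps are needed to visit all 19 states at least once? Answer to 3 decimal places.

After k distinct states have appeared, the next step gives a new one with probability (19-k)/19, so the expected wait for the (k+1)-th is 19/(19-k).
E[T] = 19/19 + 19/18 + 19/17 + ... + 19/2 + 19/1 = 19·H_{19}.
H_{19} = 3.5477, so E[T] = 67.4071.

67.407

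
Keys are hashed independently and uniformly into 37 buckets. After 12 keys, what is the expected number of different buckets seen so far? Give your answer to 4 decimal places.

10.3676

For each bucket, P(seen in 12 keys) = 1 - (36/37)^12 = 0.28020.
By linearity of expectation, E[distinct seen] = 37·(1 - (36/37)^12) = 10.36755.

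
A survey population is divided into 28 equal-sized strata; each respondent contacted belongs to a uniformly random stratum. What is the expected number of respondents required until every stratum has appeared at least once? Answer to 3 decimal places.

109.961

Split into phases: going from k distinct to k+1 distinct takes on average 28/(28-k) respondents.
E[T] = 28/28 + 28/27 + 28/26 + ... + 28/2 + 28/1 = 28·H_{28}.
H_{28} = 3.9272, so E[T] = 109.9608.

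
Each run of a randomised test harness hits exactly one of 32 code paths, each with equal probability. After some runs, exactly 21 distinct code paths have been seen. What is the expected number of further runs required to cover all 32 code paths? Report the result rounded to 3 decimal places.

96.636

With k distinct code paths already seen, the next new one takes an expected 32/(32-k) runs.
Sum over k = 21,...,31: E = 32/11 + 32/10 + 32/9 + ... + 32/2 + 32/1 = 96.6361.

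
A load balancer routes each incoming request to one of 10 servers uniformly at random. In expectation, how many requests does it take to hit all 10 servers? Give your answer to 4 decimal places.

Split into phases: going from k distinct to k+1 distinct takes on average 10/(10-k) requests.
E[T] = 10/10 + 10/9 + 10/8 + ... + 10/2 + 10/1 = 10·H_{10}.
H_{10} = 2.92897, so E[T] = 29.28968.

29.2897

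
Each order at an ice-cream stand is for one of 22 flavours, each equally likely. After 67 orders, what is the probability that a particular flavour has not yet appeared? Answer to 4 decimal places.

Each order misses the fixed flavour with probability (22-1)/22 = 21/22, independently.
P(still missing after 67) = (21/22)^67 = 0.04430.

0.0443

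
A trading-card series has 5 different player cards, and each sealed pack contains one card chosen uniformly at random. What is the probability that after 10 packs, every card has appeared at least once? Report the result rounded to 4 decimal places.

By inclusion–exclusion over which cards are missing,
P(all seen) = Σ_{j=0}^{5} (-1)^j C(5,j)((5-j)/5)^10
= 1.00000 - 0.53687 + 0.06047 - 0.00105 + 0.00000 - 0.00000
= 0.52255.

0.5225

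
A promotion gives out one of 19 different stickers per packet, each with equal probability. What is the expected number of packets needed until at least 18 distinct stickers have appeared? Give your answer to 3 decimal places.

Going from k to k+1 distinct takes a geometric number of packets with mean 19/(19-k).
Sum over k = 0,...,17: E = 19/19 + 19/18 + 19/17 + ... + 19/3 + 19/2 = 48.4071.

48.407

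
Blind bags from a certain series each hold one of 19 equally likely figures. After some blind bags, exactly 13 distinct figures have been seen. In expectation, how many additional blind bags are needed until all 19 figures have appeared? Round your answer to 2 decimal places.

The wait to go from k to k+1 distinct figures is geometric with mean 19/(19-k).
Sum over k = 13,...,18: E = 19/6 + 19/5 + 19/4 + 19/3 + 19/2 + 19/1 = 46.550.

46.55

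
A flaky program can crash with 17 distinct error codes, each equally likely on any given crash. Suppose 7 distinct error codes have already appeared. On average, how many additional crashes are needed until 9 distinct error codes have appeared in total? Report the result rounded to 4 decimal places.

3.5889

The wait to go from k to k+1 distinct error codes is geometric with mean 17/(17-k).
Sum over k = 7,...,8: E = 17/10 + 17/9 = 3.58889.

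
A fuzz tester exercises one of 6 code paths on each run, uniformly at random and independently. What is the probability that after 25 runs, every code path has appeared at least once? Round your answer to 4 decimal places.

0.9377

By inclusion–exclusion over which code paths are missing,
P(all seen) = Σ_{j=0}^{6} (-1)^j C(6,j)((6-j)/6)^25
= 1.00000 - 0.06290 + 0.00059 - 0.00000 + 0.00000 - 0.00000 + 0.00000
= 0.93770.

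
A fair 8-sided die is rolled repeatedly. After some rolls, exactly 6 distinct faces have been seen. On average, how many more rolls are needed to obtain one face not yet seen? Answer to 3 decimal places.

4.000

Each roll yields a new face with probability (8-6)/8 = 2/8, so the wait is geometric with mean 8/2.
E = 8/2 = 4.0000.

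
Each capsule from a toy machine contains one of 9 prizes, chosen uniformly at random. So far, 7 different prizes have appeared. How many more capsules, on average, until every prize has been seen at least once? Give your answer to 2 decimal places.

13.50

From k distinct to k+1 distinct takes on average 9/(9-k) capsules.
Sum over k = 7,...,8: E = 9/2 + 9/1 = 13.500.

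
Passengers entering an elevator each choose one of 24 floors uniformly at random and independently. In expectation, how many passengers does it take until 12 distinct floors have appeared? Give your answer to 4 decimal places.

Going from k to k+1 distinct takes a geometric number of passengers with mean 24/(24-k).
Sum over k = 0,...,11: E = 24/24 + 24/23 + 24/22 + ... + 24/14 + 24/13 = 16.14594.

16.1459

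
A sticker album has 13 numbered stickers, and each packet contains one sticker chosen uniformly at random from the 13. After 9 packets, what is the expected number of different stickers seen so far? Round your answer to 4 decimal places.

6.6747

For each sticker, P(seen in 9 packets) = 1 - (12/13)^9 = 0.51343.
By linearity of expectation, E[distinct seen] = 13·(1 - (12/13)^9) = 6.67465.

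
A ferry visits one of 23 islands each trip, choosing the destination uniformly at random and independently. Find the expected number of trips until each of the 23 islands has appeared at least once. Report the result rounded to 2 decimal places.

Split into phases: going from k distinct to k+1 distinct takes on average 23/(23-k) trips.
E[T] = 23/23 + 23/22 + 23/21 + ... + 23/2 + 23/1 = 23·H_{23}.
H_{23} = 3.734, so E[T] = 85.889.

85.89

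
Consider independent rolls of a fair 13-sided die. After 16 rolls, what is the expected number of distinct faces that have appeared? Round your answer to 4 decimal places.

For each face, P(seen in 16 rolls) = 1 - (12/13)^16 = 0.72215.
By linearity of expectation, E[distinct seen] = 13·(1 - (12/13)^16) = 9.38798.

9.3880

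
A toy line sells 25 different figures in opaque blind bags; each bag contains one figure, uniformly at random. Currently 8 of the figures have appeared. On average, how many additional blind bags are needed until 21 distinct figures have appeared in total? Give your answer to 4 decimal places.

The wait to go from k to k+1 distinct figures is geometric with mean 25/(25-k).
Sum over k = 8,...,20: E = 25/17 + 25/16 + 25/15 + ... + 25/6 + 25/5 = 33.90548.

33.9055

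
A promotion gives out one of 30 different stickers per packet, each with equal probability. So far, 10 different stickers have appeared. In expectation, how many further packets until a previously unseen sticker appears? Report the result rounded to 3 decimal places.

1.500

The number of packets until the next new sticker is geometric with success probability 20/30, so its mean is 30/20.
E = 30/20 = 1.5000.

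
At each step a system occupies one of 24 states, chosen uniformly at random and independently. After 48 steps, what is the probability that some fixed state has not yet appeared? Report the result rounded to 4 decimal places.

Each step misses the fixed state with probability (24-1)/24 = 23/24, independently.
P(still missing after 48) = (23/24)^48 = 0.12966.

0.1297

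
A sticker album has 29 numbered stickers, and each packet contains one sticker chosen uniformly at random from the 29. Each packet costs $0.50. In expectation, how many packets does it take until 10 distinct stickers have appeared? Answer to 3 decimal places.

Going from k to k+1 distinct takes a geometric number of packets with mean 29/(29-k).
Sum over k = 0,...,9: E = 29/29 + 29/28 + 29/27 + ... + 29/21 + 29/20 = 12.0035.

12.004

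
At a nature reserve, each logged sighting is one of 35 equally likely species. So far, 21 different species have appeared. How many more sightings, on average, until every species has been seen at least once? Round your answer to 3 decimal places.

With k distinct species already seen, the next new one takes an expected 35/(35-k) sightings.
Sum over k = 21,...,34: E = 35/14 + 35/13 + 35/12 + ... + 35/2 + 35/1 = 113.8047.

113.805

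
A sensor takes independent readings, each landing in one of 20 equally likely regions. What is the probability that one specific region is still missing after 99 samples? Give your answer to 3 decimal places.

0.006

On each sample the fixed region fails to appear with probability 19/20.
P(still missing after 99) = (19/20)^99 = 0.0062.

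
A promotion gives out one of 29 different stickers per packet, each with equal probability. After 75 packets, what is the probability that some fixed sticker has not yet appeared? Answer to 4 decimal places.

On each packet the fixed sticker fails to appear with probability 28/29.
P(still missing after 75) = (28/29)^75 = 0.07195.

0.0719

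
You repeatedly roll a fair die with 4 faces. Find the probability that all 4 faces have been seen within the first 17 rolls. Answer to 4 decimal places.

Let A_i be the event that face i is missing after 17 rolls. By inclusion–exclusion on the A_i,
P(all seen) = Σ_{j=0}^{4} (-1)^j C(4,j)((4-j)/4)^17
= 1.00000 - 0.03007 + 0.00005 - 0.00000 + 0.00000
= 0.96998.

0.9700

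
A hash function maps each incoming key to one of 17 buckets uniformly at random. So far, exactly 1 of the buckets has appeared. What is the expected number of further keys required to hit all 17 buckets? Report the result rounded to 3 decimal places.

From k distinct to k+1 distinct takes on average 17/(17-k) keys.
Sum over k = 1,...,16: E = 17/16 + 17/15 + 17/14 + ... + 17/2 + 17/1 = 57.4724.

57.472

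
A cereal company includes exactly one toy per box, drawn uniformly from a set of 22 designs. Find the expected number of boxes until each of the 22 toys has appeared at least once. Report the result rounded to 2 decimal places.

The wait to go from k to k+1 distinct toys is geometric with mean 22/(22-k).
E[T] = 22/22 + 22/21 + 22/20 + ... + 22/2 + 22/1 = 22·H_{22}.
H_{22} = 3.691, so E[T] = 81.198.

81.20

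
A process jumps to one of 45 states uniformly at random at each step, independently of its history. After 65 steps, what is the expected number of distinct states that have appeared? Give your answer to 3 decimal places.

34.557

For each state, P(seen in 65 steps) = 1 - (44/45)^65 = 0.7679.
By linearity of expectation, E[distinct seen] = 45·(1 - (44/45)^65) = 34.5571.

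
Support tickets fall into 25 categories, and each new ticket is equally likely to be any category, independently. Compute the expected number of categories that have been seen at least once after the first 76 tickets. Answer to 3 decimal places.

23.877

For each category, P(seen in 76 tickets) = 1 - (24/25)^76 = 0.9551.
By linearity of expectation, E[distinct seen] = 25·(1 - (24/25)^76) = 23.8766.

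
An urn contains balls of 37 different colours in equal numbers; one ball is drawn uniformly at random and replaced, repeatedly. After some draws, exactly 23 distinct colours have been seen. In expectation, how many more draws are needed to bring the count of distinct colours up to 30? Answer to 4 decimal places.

24.3721

From k distinct to k+1 distinct takes on average 37/(37-k) draws.
Sum over k = 23,...,29: E = 37/14 + 37/13 + 37/12 + ... + 37/9 + 37/8 = 24.37209.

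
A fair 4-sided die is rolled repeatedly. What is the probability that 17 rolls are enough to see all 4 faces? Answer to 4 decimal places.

By inclusion–exclusion over which faces are missing,
P(all seen) = Σ_{j=0}^{4} (-1)^j C(4,j)((4-j)/4)^17
= 1.00000 - 0.03007 + 0.00005 - 0.00000 + 0.00000
= 0.96998.

0.9700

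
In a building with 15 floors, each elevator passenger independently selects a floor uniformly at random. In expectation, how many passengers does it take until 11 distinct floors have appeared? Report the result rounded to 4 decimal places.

18.5234

With k distinct floors already seen, the next new one arrives after an expected 15/(15-k) passengers.
Sum over k = 0,...,10: E = 15/15 + 15/14 + 15/13 + ... + 15/6 + 15/5 = 18.52343.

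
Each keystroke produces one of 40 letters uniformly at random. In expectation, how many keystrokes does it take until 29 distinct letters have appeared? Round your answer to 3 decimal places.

With k distinct letters already seen, the next new one arrives after an expected 40/(40-k) keystrokes.
Sum over k = 0,...,28: E = 40/40 + 40/39 + 40/38 + ... + 40/13 + 40/12 = 50.3466.

50.347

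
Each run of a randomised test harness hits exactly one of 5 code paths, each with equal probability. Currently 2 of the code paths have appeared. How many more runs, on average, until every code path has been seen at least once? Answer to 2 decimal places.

From k distinct to k+1 distinct takes on average 5/(5-k) runs.
Sum over k = 2,...,4: E = 5/3 + 5/2 + 5/1 = 9.167.

9.17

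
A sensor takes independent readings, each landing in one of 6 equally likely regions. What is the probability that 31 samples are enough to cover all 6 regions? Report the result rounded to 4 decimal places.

0.9790

By inclusion–exclusion over which regions are missing,
P(all seen) = Σ_{j=0}^{6} (-1)^j C(6,j)((6-j)/6)^31
= 1.00000 - 0.02106 + 0.00005 - 0.00000 + 0.00000 - 0.00000 + 0.00000
= 0.97899.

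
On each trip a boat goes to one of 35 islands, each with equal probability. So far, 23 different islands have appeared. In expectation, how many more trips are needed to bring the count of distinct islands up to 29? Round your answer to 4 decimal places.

22.8624

With k distinct islands already seen, the next new one takes an expected 35/(35-k) trips.
Sum over k = 23,...,28: E = 35/12 + 35/11 + 35/10 + 35/9 + 35/8 + 35/7 = 22.86237.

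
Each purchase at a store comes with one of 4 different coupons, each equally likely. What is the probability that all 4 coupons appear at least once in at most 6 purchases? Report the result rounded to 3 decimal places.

0.381

By inclusion–exclusion over which coupons are missing,
P(all seen) = Σ_{j=0}^{4} (-1)^j C(4,j)((4-j)/4)^6
= 1.0000 - 0.7119 + 0.0938 - 0.0010 + 0.0000
= 0.3809.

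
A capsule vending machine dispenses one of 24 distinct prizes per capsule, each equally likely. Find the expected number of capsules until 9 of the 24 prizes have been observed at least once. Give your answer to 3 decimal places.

Going from k to k+1 distinct takes a geometric number of capsules with mean 24/(24-k).
Sum over k = 0,...,8: E = 24/24 + 24/23 + 24/22 + ... + 24/17 + 24/16 = 10.9855.

10.986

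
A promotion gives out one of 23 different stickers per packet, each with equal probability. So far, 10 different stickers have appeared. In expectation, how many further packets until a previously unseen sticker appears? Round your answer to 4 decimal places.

Each packet yields a new sticker with probability (23-10)/23 = 13/23, so the wait is geometric with mean 23/13.
E = 23/13 = 1.76923.

1.7692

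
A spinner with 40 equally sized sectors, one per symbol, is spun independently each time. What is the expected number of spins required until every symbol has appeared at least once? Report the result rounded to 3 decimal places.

171.142

The wait to go from k to k+1 distinct symbols is geometric with mean 40/(40-k).
E[T] = 40/40 + 40/39 + 40/38 + ... + 40/2 + 40/1 = 40·H_{40}.
H_{40} = 4.2785, so E[T] = 171.1417.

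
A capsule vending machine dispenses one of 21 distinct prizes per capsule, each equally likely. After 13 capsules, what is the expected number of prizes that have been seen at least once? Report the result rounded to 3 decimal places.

9.863

For each prize, P(seen in 13 capsules) = 1 - (20/21)^13 = 0.4697.
By linearity of expectation, E[distinct seen] = 21·(1 - (20/21)^13) = 9.8633.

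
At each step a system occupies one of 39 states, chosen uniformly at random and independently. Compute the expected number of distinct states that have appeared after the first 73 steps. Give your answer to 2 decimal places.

For each state, P(seen in 73 steps) = 1 - (38/39)^73 = 0.850.
By linearity of expectation, E[distinct seen] = 39·(1 - (38/39)^73) = 33.145.

33.14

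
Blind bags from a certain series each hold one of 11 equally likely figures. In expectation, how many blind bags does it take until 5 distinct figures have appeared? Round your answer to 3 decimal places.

6.269

With k distinct figures already seen, the next new one arrives after an expected 11/(11-k) blind bags.
Sum over k = 0,...,4: E = 11/11 + 11/10 + 11/9 + 11/8 + 11/7 = 6.2687.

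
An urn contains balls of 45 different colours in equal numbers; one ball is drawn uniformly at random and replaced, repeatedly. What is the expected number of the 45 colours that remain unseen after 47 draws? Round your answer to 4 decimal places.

For each colour, P(unseen after 47) = (44/45)^47 = 0.34777.
By linearity of expectation, E[unseen] = 45·(44/45)^47 = 15.64949.

15.6495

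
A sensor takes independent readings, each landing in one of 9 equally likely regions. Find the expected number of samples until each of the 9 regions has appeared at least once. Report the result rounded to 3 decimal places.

After k distinct regions have appeared, the next sample gives a new one with probability (9-k)/9, so the expected wait for the (k+1)-th is 9/(9-k).
E[T] = 9/9 + 9/8 + 9/7 + ... + 9/2 + 9/1 = 9·H_{9}.
H_{9} = 2.8290, so E[T] = 25.4607.

25.461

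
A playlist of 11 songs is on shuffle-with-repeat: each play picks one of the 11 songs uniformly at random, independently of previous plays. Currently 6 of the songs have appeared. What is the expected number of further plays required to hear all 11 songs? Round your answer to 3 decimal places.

25.117

With k distinct songs already seen, the next new one takes an expected 11/(11-k) plays.
Sum over k = 6,...,10: E = 11/5 + 11/4 + 11/3 + 11/2 + 11/1 = 25.1167.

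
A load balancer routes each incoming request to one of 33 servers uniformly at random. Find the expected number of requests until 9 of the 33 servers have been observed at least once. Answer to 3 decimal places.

10.324

With k distinct servers already seen, the next new one arrives after an expected 33/(33-k) requests.
Sum over k = 0,...,8: E = 33/33 + 33/32 + 33/31 + ... + 33/26 + 33/25 = 10.3237.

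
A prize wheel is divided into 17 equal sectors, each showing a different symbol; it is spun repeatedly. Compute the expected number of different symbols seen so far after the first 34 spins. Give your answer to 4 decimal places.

14.8360

For each symbol, P(seen in 34 spins) = 1 - (16/17)^34 = 0.87270.
By linearity of expectation, E[distinct seen] = 17·(1 - (16/17)^34) = 14.83596.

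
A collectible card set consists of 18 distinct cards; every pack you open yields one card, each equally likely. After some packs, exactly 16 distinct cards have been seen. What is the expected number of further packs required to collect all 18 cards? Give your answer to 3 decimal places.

27.000

With k distinct cards already seen, the next new one takes an expected 18/(18-k) packs.
Sum over k = 16,...,17: E = 18/2 + 18/1 = 27.0000.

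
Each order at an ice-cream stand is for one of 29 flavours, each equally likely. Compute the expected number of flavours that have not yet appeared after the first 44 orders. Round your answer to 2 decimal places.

For each flavour, P(unseen after 44) = (28/29)^44 = 0.214.
By linearity of expectation, E[unseen] = 29·(28/29)^44 = 6.192.

6.19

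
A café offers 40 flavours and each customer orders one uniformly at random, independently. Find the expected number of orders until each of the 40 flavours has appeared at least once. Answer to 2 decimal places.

The wait to go from k to k+1 distinct flavours is geometric with mean 40/(40-k).
E[T] = 40/40 + 40/39 + 40/38 + ... + 40/2 + 40/1 = 40·H_{40}.
H_{40} = 4.279, so E[T] = 171.142.

171.14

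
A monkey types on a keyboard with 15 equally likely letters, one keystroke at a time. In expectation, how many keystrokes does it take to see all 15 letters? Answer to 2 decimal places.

49.77

Split into phases: going from k distinct to k+1 distinct takes on average 15/(15-k) keystrokes.
E[T] = 15/15 + 15/14 + 15/13 + ... + 15/2 + 15/1 = 15·H_{15}.
H_{15} = 3.318, so E[T] = 49.773.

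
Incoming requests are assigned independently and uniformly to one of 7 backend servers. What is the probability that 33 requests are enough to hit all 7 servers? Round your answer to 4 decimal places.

By inclusion–exclusion over which servers are missing,
P(all seen) = Σ_{j=0}^{7} (-1)^j C(7,j)((7-j)/7)^33
= 1.00000 - 0.04324 + 0.00032 - 0.00000 + 0.00000 - 0.00000 + 0.00000 - 0.00000
= 0.95708.

0.9571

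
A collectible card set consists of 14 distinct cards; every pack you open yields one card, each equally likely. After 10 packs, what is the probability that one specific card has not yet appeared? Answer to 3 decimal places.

On each pack the fixed card fails to appear with probability 13/14.
P(still missing after 10) = (13/14)^10 = 0.4766.

0.477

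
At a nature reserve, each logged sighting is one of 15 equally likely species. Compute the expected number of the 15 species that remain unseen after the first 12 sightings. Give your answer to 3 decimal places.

For each species, P(unseen after 12) = (14/15)^12 = 0.4370.
By linearity of expectation, E[unseen] = 15·(14/15)^12 = 6.5544.

6.554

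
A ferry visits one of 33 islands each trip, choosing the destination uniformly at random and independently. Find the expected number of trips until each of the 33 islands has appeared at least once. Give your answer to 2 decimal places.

134.93

Split into phases: going from k distinct to k+1 distinct takes on average 33/(33-k) trips.
E[T] = 33/33 + 33/32 + 33/31 + ... + 33/2 + 33/1 = 33·H_{33}.
H_{33} = 4.089, so E[T] = 134.930.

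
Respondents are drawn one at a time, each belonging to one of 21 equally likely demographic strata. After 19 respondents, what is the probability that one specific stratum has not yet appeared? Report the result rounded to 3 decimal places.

0.396

On each respondent the fixed stratum fails to appear with probability 20/21.
P(still missing after 19) = (20/21)^19 = 0.3957.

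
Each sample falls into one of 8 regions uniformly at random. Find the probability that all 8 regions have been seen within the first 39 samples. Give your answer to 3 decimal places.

0.957

Let A_i be the event that region i is missing after 39 samples. By inclusion–exclusion on the A_i,
P(all seen) = Σ_{j=0}^{8} (-1)^j C(8,j)((8-j)/8)^39
= 1.0000 - 0.0438 + 0.0004 - 0.0000 + 0.0000 - 0.0000 + 0.0000 - 0.0000 + 0.0000
= 0.9566.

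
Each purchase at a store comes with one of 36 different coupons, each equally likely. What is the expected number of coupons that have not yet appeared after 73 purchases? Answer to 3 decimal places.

4.605

For each coupon, P(unseen after 73) = (35/36)^73 = 0.1279.
By linearity of expectation, E[unseen] = 36·(35/36)^73 = 4.6045.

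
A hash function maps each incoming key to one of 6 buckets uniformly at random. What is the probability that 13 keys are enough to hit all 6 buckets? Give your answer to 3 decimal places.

Let A_i be the event that bucket i is missing after 13 keys. By inclusion–exclusion on the A_i,
P(all seen) = Σ_{j=0}^{6} (-1)^j C(6,j)((6-j)/6)^13
= 1.0000 - 0.5608 + 0.0771 - 0.0024 + 0.0000 - 0.0000 + 0.0000
= 0.5139.

0.514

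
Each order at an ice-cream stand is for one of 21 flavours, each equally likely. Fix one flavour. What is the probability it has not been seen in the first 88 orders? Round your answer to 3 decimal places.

0.014

On each order the fixed flavour fails to appear with probability 20/21.
P(still missing after 88) = (20/21)^88 = 0.0137.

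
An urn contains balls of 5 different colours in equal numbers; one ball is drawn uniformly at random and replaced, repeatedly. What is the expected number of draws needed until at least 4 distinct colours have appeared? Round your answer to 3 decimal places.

6.417

Going from k to k+1 distinct takes a geometric number of draws with mean 5/(5-k).
Sum over k = 0,...,3: E = 5/5 + 5/4 + 5/3 + 5/2 = 6.4167.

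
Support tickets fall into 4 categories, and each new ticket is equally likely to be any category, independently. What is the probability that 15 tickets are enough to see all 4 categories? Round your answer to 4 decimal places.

Let A_i be the event that category i is missing after 15 tickets. By inclusion–exclusion on the A_i,
P(all seen) = Σ_{j=0}^{4} (-1)^j C(4,j)((4-j)/4)^15
= 1.00000 - 0.05345 + 0.00018 - 0.00000 + 0.00000
= 0.94673.

0.9467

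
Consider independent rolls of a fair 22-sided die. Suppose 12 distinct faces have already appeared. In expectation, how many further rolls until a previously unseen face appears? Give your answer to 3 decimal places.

2.200

The number of rolls until the next new face is geometric with success probability 10/22, so its mean is 22/10.
E = 22/10 = 2.2000.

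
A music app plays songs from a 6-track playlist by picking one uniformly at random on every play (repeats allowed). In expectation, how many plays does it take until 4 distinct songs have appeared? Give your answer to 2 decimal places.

5.70

Going from k to k+1 distinct takes a geometric number of plays with mean 6/(6-k).
Sum over k = 0,...,3: E = 6/6 + 6/5 + 6/4 + 6/3 = 5.700.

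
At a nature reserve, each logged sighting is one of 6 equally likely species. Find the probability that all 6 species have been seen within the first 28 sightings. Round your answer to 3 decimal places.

0.964

By inclusion–exclusion over which species are missing,
P(all seen) = Σ_{j=0}^{6} (-1)^j C(6,j)((6-j)/6)^28
= 1.0000 - 0.0364 + 0.0002 - 0.0000 + 0.0000 - 0.0000 + 0.0000
= 0.9638.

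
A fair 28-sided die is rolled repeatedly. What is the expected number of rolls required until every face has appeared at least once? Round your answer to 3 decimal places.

109.961

After k distinct faces have appeared, the next roll gives a new one with probability (28-k)/28, so the expected wait for the (k+1)-th is 28/(28-k).
E[T] = 28/28 + 28/27 + 28/26 + ... + 28/2 + 28/1 = 28·H_{28}.
H_{28} = 3.9272, so E[T] = 109.9608.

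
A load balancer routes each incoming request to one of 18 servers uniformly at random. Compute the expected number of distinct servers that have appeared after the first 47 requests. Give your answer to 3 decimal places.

For each server, P(seen in 47 requests) = 1 - (17/18)^47 = 0.9319.
By linearity of expectation, E[distinct seen] = 18·(1 - (17/18)^47) = 16.7738.

16.774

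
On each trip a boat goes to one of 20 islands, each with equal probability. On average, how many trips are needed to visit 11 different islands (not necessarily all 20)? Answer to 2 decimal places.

With k distinct islands already seen, the next new one arrives after an expected 20/(20-k) trips.
Sum over k = 0,...,10: E = 20/20 + 20/19 + 20/18 + ... + 20/11 + 20/10 = 15.375.

15.38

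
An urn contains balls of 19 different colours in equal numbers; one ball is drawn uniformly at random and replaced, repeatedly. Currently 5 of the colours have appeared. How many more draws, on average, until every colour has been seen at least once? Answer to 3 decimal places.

From k distinct to k+1 distinct takes on average 19/(19-k) draws.
Sum over k = 5,...,18: E = 19/14 + 19/13 + 19/12 + ... + 19/2 + 19/1 = 61.7797.

61.780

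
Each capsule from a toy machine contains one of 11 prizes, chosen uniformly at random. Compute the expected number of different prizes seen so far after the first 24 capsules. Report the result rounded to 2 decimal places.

For each prize, P(seen in 24 capsules) = 1 - (10/11)^24 = 0.898.
By linearity of expectation, E[distinct seen] = 11·(1 - (10/11)^24) = 9.883.

9.88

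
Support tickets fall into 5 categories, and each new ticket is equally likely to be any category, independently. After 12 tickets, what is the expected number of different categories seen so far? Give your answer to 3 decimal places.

4.656

For each category, P(seen in 12 tickets) = 1 - (4/5)^12 = 0.9313.
By linearity of expectation, E[distinct seen] = 5·(1 - (4/5)^12) = 4.6564.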